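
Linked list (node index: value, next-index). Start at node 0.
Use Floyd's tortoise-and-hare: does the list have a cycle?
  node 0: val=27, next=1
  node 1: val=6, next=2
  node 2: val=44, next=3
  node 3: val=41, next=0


Floyd's tortoise (slow, +1) and hare (fast, +2):
  init: slow=0, fast=0
  step 1: slow=1, fast=2
  step 2: slow=2, fast=0
  step 3: slow=3, fast=2
  step 4: slow=0, fast=0
  slow == fast at node 0: cycle detected

Cycle: yes


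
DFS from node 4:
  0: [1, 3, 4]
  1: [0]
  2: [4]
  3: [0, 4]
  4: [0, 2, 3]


Visit 4, push [3, 2, 0]
Visit 0, push [3, 1]
Visit 1, push []
Visit 3, push []
Visit 2, push []

DFS order: [4, 0, 1, 3, 2]


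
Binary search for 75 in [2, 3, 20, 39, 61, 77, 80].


Step 1: lo=0, hi=6, mid=3, val=39
Step 2: lo=4, hi=6, mid=5, val=77
Step 3: lo=4, hi=4, mid=4, val=61

Not found


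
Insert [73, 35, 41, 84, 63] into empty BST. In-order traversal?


Insert 73: root
Insert 35: L from 73
Insert 41: L from 73 -> R from 35
Insert 84: R from 73
Insert 63: L from 73 -> R from 35 -> R from 41

In-order: [35, 41, 63, 73, 84]


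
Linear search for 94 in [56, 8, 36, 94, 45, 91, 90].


i=0: 56!=94
i=1: 8!=94
i=2: 36!=94
i=3: 94==94 found!

Found at 3, 4 comps


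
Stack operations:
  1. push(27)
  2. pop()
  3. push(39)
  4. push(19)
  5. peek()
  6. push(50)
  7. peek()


push(27) -> [27]
pop()->27, []
push(39) -> [39]
push(19) -> [39, 19]
peek()->19
push(50) -> [39, 19, 50]
peek()->50

Final stack: [39, 19, 50]


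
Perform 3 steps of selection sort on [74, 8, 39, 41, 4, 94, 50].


Initial: [74, 8, 39, 41, 4, 94, 50]
Step 1: min=4 at 4
  Swap: [4, 8, 39, 41, 74, 94, 50]
Step 2: min=8 at 1
  Swap: [4, 8, 39, 41, 74, 94, 50]
Step 3: min=39 at 2
  Swap: [4, 8, 39, 41, 74, 94, 50]

After 3 steps: [4, 8, 39, 41, 74, 94, 50]


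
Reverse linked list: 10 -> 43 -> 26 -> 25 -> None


Step 1: curr=10, set curr.next=prev(None) | reversed so far: 10
Step 2: curr=43, set curr.next=prev(10) | reversed so far: 43 -> 10
Step 3: curr=26, set curr.next=prev(43) | reversed so far: 26 -> 43 -> 10
Step 4: curr=25, set curr.next=prev(26) | reversed so far: 25 -> 26 -> 43 -> 10

25 -> 26 -> 43 -> 10 -> None


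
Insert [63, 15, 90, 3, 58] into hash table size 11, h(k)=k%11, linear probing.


Insert 63: h=8 -> slot 8
Insert 15: h=4 -> slot 4
Insert 90: h=2 -> slot 2
Insert 3: h=3 -> slot 3
Insert 58: h=3, 2 probes -> slot 5

Table: [None, None, 90, 3, 15, 58, None, None, 63, None, None]


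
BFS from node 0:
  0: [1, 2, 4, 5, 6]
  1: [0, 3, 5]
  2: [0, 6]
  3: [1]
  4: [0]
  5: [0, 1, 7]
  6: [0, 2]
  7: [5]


Visit 0, enqueue [1, 2, 4, 5, 6]
Visit 1, enqueue [3]
Visit 2, enqueue []
Visit 4, enqueue []
Visit 5, enqueue [7]
Visit 6, enqueue []
Visit 3, enqueue []
Visit 7, enqueue []

BFS order: [0, 1, 2, 4, 5, 6, 3, 7]


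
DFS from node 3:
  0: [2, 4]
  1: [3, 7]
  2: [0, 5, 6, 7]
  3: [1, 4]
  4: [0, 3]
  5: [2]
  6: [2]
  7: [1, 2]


Visit 3, push [4, 1]
Visit 1, push [7]
Visit 7, push [2]
Visit 2, push [6, 5, 0]
Visit 0, push [4]
Visit 4, push []
Visit 5, push []
Visit 6, push []

DFS order: [3, 1, 7, 2, 0, 4, 5, 6]


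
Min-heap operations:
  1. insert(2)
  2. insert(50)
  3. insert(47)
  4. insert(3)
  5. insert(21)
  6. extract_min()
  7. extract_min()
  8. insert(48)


insert(2) -> [2]
insert(50) -> [2, 50]
insert(47) -> [2, 50, 47]
insert(3) -> [2, 3, 47, 50]
insert(21) -> [2, 3, 47, 50, 21]
extract_min()->2, [3, 21, 47, 50]
extract_min()->3, [21, 50, 47]
insert(48) -> [21, 48, 47, 50]

Final heap: [21, 48, 47, 50]


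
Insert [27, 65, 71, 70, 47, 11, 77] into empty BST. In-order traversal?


Insert 27: root
Insert 65: R from 27
Insert 71: R from 27 -> R from 65
Insert 70: R from 27 -> R from 65 -> L from 71
Insert 47: R from 27 -> L from 65
Insert 11: L from 27
Insert 77: R from 27 -> R from 65 -> R from 71

In-order: [11, 27, 47, 65, 70, 71, 77]


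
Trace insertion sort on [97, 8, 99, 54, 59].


Initial: [97, 8, 99, 54, 59]
Insert 8: [8, 97, 99, 54, 59]
Insert 99: [8, 97, 99, 54, 59]
Insert 54: [8, 54, 97, 99, 59]
Insert 59: [8, 54, 59, 97, 99]

Sorted: [8, 54, 59, 97, 99]


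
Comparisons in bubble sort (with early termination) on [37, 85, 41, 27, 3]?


Algorithm: bubble sort (with early termination)
Input: [37, 85, 41, 27, 3]
Sorted: [3, 27, 37, 41, 85]

10


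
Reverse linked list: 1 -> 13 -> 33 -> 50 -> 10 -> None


Step 1: curr=1, set curr.next=prev(None) | reversed so far: 1
Step 2: curr=13, set curr.next=prev(1) | reversed so far: 13 -> 1
Step 3: curr=33, set curr.next=prev(13) | reversed so far: 33 -> 13 -> 1
Step 4: curr=50, set curr.next=prev(33) | reversed so far: 50 -> 33 -> 13 -> 1
Step 5: curr=10, set curr.next=prev(50) | reversed so far: 10 -> 50 -> 33 -> 13 -> 1

10 -> 50 -> 33 -> 13 -> 1 -> None


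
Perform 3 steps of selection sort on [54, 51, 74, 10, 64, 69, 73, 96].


Initial: [54, 51, 74, 10, 64, 69, 73, 96]
Step 1: min=10 at 3
  Swap: [10, 51, 74, 54, 64, 69, 73, 96]
Step 2: min=51 at 1
  Swap: [10, 51, 74, 54, 64, 69, 73, 96]
Step 3: min=54 at 3
  Swap: [10, 51, 54, 74, 64, 69, 73, 96]

After 3 steps: [10, 51, 54, 74, 64, 69, 73, 96]


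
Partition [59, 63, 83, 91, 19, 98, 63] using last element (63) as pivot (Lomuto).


Pivot: 63
  59 <= 63: advance i (no swap)
  63 <= 63: advance i (no swap)
  19 <= 63: swap -> [59, 63, 19, 91, 83, 98, 63]
Place pivot at 3: [59, 63, 19, 63, 83, 98, 91]

Partitioned: [59, 63, 19, 63, 83, 98, 91]


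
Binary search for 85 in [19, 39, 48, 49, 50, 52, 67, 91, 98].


Step 1: lo=0, hi=8, mid=4, val=50
Step 2: lo=5, hi=8, mid=6, val=67
Step 3: lo=7, hi=8, mid=7, val=91

Not found


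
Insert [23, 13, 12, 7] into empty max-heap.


Insert 23: [23]
Insert 13: [23, 13]
Insert 12: [23, 13, 12]
Insert 7: [23, 13, 12, 7]

Final heap: [23, 13, 12, 7]


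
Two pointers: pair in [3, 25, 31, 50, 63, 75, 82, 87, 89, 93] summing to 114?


lo=0(3)+hi=9(93)=96
lo=1(25)+hi=9(93)=118
lo=1(25)+hi=8(89)=114

Yes: 25+89=114


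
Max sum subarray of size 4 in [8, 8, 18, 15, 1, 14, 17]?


[0:4]: 49
[1:5]: 42
[2:6]: 48
[3:7]: 47

Max: 49 at [0:4]


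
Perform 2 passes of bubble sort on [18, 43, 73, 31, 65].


Initial: [18, 43, 73, 31, 65]
Pass 1: [18, 43, 31, 65, 73] (2 swaps)
Pass 2: [18, 31, 43, 65, 73] (1 swaps)

After 2 passes: [18, 31, 43, 65, 73]


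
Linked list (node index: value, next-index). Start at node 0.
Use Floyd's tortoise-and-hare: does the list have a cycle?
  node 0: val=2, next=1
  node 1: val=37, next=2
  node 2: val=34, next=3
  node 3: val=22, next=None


Floyd's tortoise (slow, +1) and hare (fast, +2):
  init: slow=0, fast=0
  step 1: slow=1, fast=2
  step 2: fast 2->3->None, no cycle

Cycle: no


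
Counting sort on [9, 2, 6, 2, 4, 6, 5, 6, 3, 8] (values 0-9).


Input: [9, 2, 6, 2, 4, 6, 5, 6, 3, 8]
Counts: [0, 0, 2, 1, 1, 1, 3, 0, 1, 1]

Sorted: [2, 2, 3, 4, 5, 6, 6, 6, 8, 9]


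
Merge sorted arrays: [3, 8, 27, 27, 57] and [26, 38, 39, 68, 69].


Take 3 from A
Take 8 from A
Take 26 from B
Take 27 from A
Take 27 from A
Take 38 from B
Take 39 from B
Take 57 from A

Merged: [3, 8, 26, 27, 27, 38, 39, 57, 68, 69]


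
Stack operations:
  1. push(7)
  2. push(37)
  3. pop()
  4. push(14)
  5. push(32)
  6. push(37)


push(7) -> [7]
push(37) -> [7, 37]
pop()->37, [7]
push(14) -> [7, 14]
push(32) -> [7, 14, 32]
push(37) -> [7, 14, 32, 37]

Final stack: [7, 14, 32, 37]


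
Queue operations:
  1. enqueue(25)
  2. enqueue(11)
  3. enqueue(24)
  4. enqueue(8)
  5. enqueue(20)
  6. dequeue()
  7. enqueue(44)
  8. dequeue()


enqueue(25) -> [25]
enqueue(11) -> [25, 11]
enqueue(24) -> [25, 11, 24]
enqueue(8) -> [25, 11, 24, 8]
enqueue(20) -> [25, 11, 24, 8, 20]
dequeue()->25, [11, 24, 8, 20]
enqueue(44) -> [11, 24, 8, 20, 44]
dequeue()->11, [24, 8, 20, 44]

Final queue: [24, 8, 20, 44]


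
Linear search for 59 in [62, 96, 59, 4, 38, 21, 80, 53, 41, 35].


i=0: 62!=59
i=1: 96!=59
i=2: 59==59 found!

Found at 2, 3 comps


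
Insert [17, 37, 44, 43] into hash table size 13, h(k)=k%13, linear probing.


Insert 17: h=4 -> slot 4
Insert 37: h=11 -> slot 11
Insert 44: h=5 -> slot 5
Insert 43: h=4, 2 probes -> slot 6

Table: [None, None, None, None, 17, 44, 43, None, None, None, None, 37, None]


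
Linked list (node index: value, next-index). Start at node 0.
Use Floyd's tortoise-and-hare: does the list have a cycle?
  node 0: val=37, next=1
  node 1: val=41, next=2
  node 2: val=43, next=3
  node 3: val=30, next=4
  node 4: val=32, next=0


Floyd's tortoise (slow, +1) and hare (fast, +2):
  init: slow=0, fast=0
  step 1: slow=1, fast=2
  step 2: slow=2, fast=4
  step 3: slow=3, fast=1
  step 4: slow=4, fast=3
  step 5: slow=0, fast=0
  slow == fast at node 0: cycle detected

Cycle: yes


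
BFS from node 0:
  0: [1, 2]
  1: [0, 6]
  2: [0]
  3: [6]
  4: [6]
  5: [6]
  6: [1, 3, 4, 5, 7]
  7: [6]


Visit 0, enqueue [1, 2]
Visit 1, enqueue [6]
Visit 2, enqueue []
Visit 6, enqueue [3, 4, 5, 7]
Visit 3, enqueue []
Visit 4, enqueue []
Visit 5, enqueue []
Visit 7, enqueue []

BFS order: [0, 1, 2, 6, 3, 4, 5, 7]


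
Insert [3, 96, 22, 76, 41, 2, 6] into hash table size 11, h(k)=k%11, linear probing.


Insert 3: h=3 -> slot 3
Insert 96: h=8 -> slot 8
Insert 22: h=0 -> slot 0
Insert 76: h=10 -> slot 10
Insert 41: h=8, 1 probes -> slot 9
Insert 2: h=2 -> slot 2
Insert 6: h=6 -> slot 6

Table: [22, None, 2, 3, None, None, 6, None, 96, 41, 76]


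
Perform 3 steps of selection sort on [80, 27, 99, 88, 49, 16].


Initial: [80, 27, 99, 88, 49, 16]
Step 1: min=16 at 5
  Swap: [16, 27, 99, 88, 49, 80]
Step 2: min=27 at 1
  Swap: [16, 27, 99, 88, 49, 80]
Step 3: min=49 at 4
  Swap: [16, 27, 49, 88, 99, 80]

After 3 steps: [16, 27, 49, 88, 99, 80]


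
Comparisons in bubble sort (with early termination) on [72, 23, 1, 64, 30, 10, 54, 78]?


Algorithm: bubble sort (with early termination)
Input: [72, 23, 1, 64, 30, 10, 54, 78]
Sorted: [1, 10, 23, 30, 54, 64, 72, 78]

25


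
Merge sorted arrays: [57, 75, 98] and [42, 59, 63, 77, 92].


Take 42 from B
Take 57 from A
Take 59 from B
Take 63 from B
Take 75 from A
Take 77 from B
Take 92 from B

Merged: [42, 57, 59, 63, 75, 77, 92, 98]


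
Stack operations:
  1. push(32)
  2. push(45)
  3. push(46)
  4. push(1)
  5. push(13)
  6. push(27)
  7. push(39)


push(32) -> [32]
push(45) -> [32, 45]
push(46) -> [32, 45, 46]
push(1) -> [32, 45, 46, 1]
push(13) -> [32, 45, 46, 1, 13]
push(27) -> [32, 45, 46, 1, 13, 27]
push(39) -> [32, 45, 46, 1, 13, 27, 39]

Final stack: [32, 45, 46, 1, 13, 27, 39]


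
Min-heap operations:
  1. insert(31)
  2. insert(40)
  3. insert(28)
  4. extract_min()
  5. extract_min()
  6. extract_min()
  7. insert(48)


insert(31) -> [31]
insert(40) -> [31, 40]
insert(28) -> [28, 40, 31]
extract_min()->28, [31, 40]
extract_min()->31, [40]
extract_min()->40, []
insert(48) -> [48]

Final heap: [48]


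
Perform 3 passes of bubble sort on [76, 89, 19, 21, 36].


Initial: [76, 89, 19, 21, 36]
Pass 1: [76, 19, 21, 36, 89] (3 swaps)
Pass 2: [19, 21, 36, 76, 89] (3 swaps)
Pass 3: [19, 21, 36, 76, 89] (0 swaps)

After 3 passes: [19, 21, 36, 76, 89]


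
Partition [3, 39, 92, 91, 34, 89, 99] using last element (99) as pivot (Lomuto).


Pivot: 99
  3 <= 99: advance i (no swap)
  39 <= 99: advance i (no swap)
  92 <= 99: advance i (no swap)
  91 <= 99: advance i (no swap)
  34 <= 99: advance i (no swap)
  89 <= 99: advance i (no swap)
Place pivot at 6: [3, 39, 92, 91, 34, 89, 99]

Partitioned: [3, 39, 92, 91, 34, 89, 99]


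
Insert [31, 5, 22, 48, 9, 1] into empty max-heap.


Insert 31: [31]
Insert 5: [31, 5]
Insert 22: [31, 5, 22]
Insert 48: [48, 31, 22, 5]
Insert 9: [48, 31, 22, 5, 9]
Insert 1: [48, 31, 22, 5, 9, 1]

Final heap: [48, 31, 22, 5, 9, 1]


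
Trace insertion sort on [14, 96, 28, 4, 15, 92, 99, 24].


Initial: [14, 96, 28, 4, 15, 92, 99, 24]
Insert 96: [14, 96, 28, 4, 15, 92, 99, 24]
Insert 28: [14, 28, 96, 4, 15, 92, 99, 24]
Insert 4: [4, 14, 28, 96, 15, 92, 99, 24]
Insert 15: [4, 14, 15, 28, 96, 92, 99, 24]
Insert 92: [4, 14, 15, 28, 92, 96, 99, 24]
Insert 99: [4, 14, 15, 28, 92, 96, 99, 24]
Insert 24: [4, 14, 15, 24, 28, 92, 96, 99]

Sorted: [4, 14, 15, 24, 28, 92, 96, 99]


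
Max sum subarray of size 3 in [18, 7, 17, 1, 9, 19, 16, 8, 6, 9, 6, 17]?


[0:3]: 42
[1:4]: 25
[2:5]: 27
[3:6]: 29
[4:7]: 44
[5:8]: 43
[6:9]: 30
[7:10]: 23
[8:11]: 21
[9:12]: 32

Max: 44 at [4:7]


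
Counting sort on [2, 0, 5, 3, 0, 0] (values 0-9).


Input: [2, 0, 5, 3, 0, 0]
Counts: [3, 0, 1, 1, 0, 1, 0, 0, 0, 0]

Sorted: [0, 0, 0, 2, 3, 5]


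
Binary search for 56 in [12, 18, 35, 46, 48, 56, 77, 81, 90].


Step 1: lo=0, hi=8, mid=4, val=48
Step 2: lo=5, hi=8, mid=6, val=77
Step 3: lo=5, hi=5, mid=5, val=56

Found at index 5


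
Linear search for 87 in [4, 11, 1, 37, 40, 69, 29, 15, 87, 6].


i=0: 4!=87
i=1: 11!=87
i=2: 1!=87
i=3: 37!=87
i=4: 40!=87
i=5: 69!=87
i=6: 29!=87
i=7: 15!=87
i=8: 87==87 found!

Found at 8, 9 comps


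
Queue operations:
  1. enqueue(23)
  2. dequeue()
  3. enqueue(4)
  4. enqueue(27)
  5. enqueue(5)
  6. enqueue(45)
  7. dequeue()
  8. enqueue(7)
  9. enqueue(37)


enqueue(23) -> [23]
dequeue()->23, []
enqueue(4) -> [4]
enqueue(27) -> [4, 27]
enqueue(5) -> [4, 27, 5]
enqueue(45) -> [4, 27, 5, 45]
dequeue()->4, [27, 5, 45]
enqueue(7) -> [27, 5, 45, 7]
enqueue(37) -> [27, 5, 45, 7, 37]

Final queue: [27, 5, 45, 7, 37]


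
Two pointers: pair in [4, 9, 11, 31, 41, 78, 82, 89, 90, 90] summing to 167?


lo=0(4)+hi=9(90)=94
lo=1(9)+hi=9(90)=99
lo=2(11)+hi=9(90)=101
lo=3(31)+hi=9(90)=121
lo=4(41)+hi=9(90)=131
lo=5(78)+hi=9(90)=168
lo=5(78)+hi=8(90)=168
lo=5(78)+hi=7(89)=167

Yes: 78+89=167


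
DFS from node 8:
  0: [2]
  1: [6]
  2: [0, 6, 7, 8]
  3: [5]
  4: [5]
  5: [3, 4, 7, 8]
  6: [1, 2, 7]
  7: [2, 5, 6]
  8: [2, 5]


Visit 8, push [5, 2]
Visit 2, push [7, 6, 0]
Visit 0, push []
Visit 6, push [7, 1]
Visit 1, push []
Visit 7, push [5]
Visit 5, push [4, 3]
Visit 3, push []
Visit 4, push []

DFS order: [8, 2, 0, 6, 1, 7, 5, 3, 4]


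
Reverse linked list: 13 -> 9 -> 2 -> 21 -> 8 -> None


Step 1: curr=13, set curr.next=prev(None) | reversed so far: 13
Step 2: curr=9, set curr.next=prev(13) | reversed so far: 9 -> 13
Step 3: curr=2, set curr.next=prev(9) | reversed so far: 2 -> 9 -> 13
Step 4: curr=21, set curr.next=prev(2) | reversed so far: 21 -> 2 -> 9 -> 13
Step 5: curr=8, set curr.next=prev(21) | reversed so far: 8 -> 21 -> 2 -> 9 -> 13

8 -> 21 -> 2 -> 9 -> 13 -> None


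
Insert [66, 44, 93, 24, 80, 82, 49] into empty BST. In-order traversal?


Insert 66: root
Insert 44: L from 66
Insert 93: R from 66
Insert 24: L from 66 -> L from 44
Insert 80: R from 66 -> L from 93
Insert 82: R from 66 -> L from 93 -> R from 80
Insert 49: L from 66 -> R from 44

In-order: [24, 44, 49, 66, 80, 82, 93]


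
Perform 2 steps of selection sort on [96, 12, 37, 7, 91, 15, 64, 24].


Initial: [96, 12, 37, 7, 91, 15, 64, 24]
Step 1: min=7 at 3
  Swap: [7, 12, 37, 96, 91, 15, 64, 24]
Step 2: min=12 at 1
  Swap: [7, 12, 37, 96, 91, 15, 64, 24]

After 2 steps: [7, 12, 37, 96, 91, 15, 64, 24]


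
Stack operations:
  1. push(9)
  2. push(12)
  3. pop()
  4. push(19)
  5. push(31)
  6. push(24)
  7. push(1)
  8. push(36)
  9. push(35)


push(9) -> [9]
push(12) -> [9, 12]
pop()->12, [9]
push(19) -> [9, 19]
push(31) -> [9, 19, 31]
push(24) -> [9, 19, 31, 24]
push(1) -> [9, 19, 31, 24, 1]
push(36) -> [9, 19, 31, 24, 1, 36]
push(35) -> [9, 19, 31, 24, 1, 36, 35]

Final stack: [9, 19, 31, 24, 1, 36, 35]


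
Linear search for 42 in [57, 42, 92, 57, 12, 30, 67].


i=0: 57!=42
i=1: 42==42 found!

Found at 1, 2 comps


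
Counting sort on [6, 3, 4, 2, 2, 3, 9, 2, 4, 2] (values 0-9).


Input: [6, 3, 4, 2, 2, 3, 9, 2, 4, 2]
Counts: [0, 0, 4, 2, 2, 0, 1, 0, 0, 1]

Sorted: [2, 2, 2, 2, 3, 3, 4, 4, 6, 9]


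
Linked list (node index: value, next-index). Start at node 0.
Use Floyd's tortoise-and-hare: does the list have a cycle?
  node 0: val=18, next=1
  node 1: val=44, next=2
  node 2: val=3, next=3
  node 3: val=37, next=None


Floyd's tortoise (slow, +1) and hare (fast, +2):
  init: slow=0, fast=0
  step 1: slow=1, fast=2
  step 2: fast 2->3->None, no cycle

Cycle: no


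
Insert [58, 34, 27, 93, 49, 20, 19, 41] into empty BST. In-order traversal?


Insert 58: root
Insert 34: L from 58
Insert 27: L from 58 -> L from 34
Insert 93: R from 58
Insert 49: L from 58 -> R from 34
Insert 20: L from 58 -> L from 34 -> L from 27
Insert 19: L from 58 -> L from 34 -> L from 27 -> L from 20
Insert 41: L from 58 -> R from 34 -> L from 49

In-order: [19, 20, 27, 34, 41, 49, 58, 93]


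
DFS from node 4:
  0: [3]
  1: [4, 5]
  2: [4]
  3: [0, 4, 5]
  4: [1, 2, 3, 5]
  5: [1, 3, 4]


Visit 4, push [5, 3, 2, 1]
Visit 1, push [5]
Visit 5, push [3]
Visit 3, push [0]
Visit 0, push []
Visit 2, push []

DFS order: [4, 1, 5, 3, 0, 2]


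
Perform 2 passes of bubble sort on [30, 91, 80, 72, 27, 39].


Initial: [30, 91, 80, 72, 27, 39]
Pass 1: [30, 80, 72, 27, 39, 91] (4 swaps)
Pass 2: [30, 72, 27, 39, 80, 91] (3 swaps)

After 2 passes: [30, 72, 27, 39, 80, 91]


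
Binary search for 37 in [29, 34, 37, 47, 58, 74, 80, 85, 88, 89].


Step 1: lo=0, hi=9, mid=4, val=58
Step 2: lo=0, hi=3, mid=1, val=34
Step 3: lo=2, hi=3, mid=2, val=37

Found at index 2


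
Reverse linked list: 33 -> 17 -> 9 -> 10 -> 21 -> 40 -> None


Step 1: curr=33, set curr.next=prev(None) | reversed so far: 33
Step 2: curr=17, set curr.next=prev(33) | reversed so far: 17 -> 33
Step 3: curr=9, set curr.next=prev(17) | reversed so far: 9 -> 17 -> 33
Step 4: curr=10, set curr.next=prev(9) | reversed so far: 10 -> 9 -> 17 -> 33
Step 5: curr=21, set curr.next=prev(10) | reversed so far: 21 -> 10 -> 9 -> 17 -> 33
Step 6: curr=40, set curr.next=prev(21) | reversed so far: 40 -> 21 -> 10 -> 9 -> 17 -> 33

40 -> 21 -> 10 -> 9 -> 17 -> 33 -> None


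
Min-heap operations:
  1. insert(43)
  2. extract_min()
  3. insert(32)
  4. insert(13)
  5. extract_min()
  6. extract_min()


insert(43) -> [43]
extract_min()->43, []
insert(32) -> [32]
insert(13) -> [13, 32]
extract_min()->13, [32]
extract_min()->32, []

Final heap: []


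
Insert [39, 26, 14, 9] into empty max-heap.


Insert 39: [39]
Insert 26: [39, 26]
Insert 14: [39, 26, 14]
Insert 9: [39, 26, 14, 9]

Final heap: [39, 26, 14, 9]


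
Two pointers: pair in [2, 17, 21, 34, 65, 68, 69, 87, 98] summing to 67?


lo=0(2)+hi=8(98)=100
lo=0(2)+hi=7(87)=89
lo=0(2)+hi=6(69)=71
lo=0(2)+hi=5(68)=70
lo=0(2)+hi=4(65)=67

Yes: 2+65=67


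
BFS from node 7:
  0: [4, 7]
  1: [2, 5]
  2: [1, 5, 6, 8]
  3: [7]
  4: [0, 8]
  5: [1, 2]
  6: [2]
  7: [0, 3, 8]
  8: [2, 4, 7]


Visit 7, enqueue [0, 3, 8]
Visit 0, enqueue [4]
Visit 3, enqueue []
Visit 8, enqueue [2]
Visit 4, enqueue []
Visit 2, enqueue [1, 5, 6]
Visit 1, enqueue []
Visit 5, enqueue []
Visit 6, enqueue []

BFS order: [7, 0, 3, 8, 4, 2, 1, 5, 6]


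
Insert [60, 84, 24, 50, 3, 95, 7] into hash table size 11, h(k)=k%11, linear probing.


Insert 60: h=5 -> slot 5
Insert 84: h=7 -> slot 7
Insert 24: h=2 -> slot 2
Insert 50: h=6 -> slot 6
Insert 3: h=3 -> slot 3
Insert 95: h=7, 1 probes -> slot 8
Insert 7: h=7, 2 probes -> slot 9

Table: [None, None, 24, 3, None, 60, 50, 84, 95, 7, None]


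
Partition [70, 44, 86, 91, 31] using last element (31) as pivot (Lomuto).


Pivot: 31
Place pivot at 0: [31, 44, 86, 91, 70]

Partitioned: [31, 44, 86, 91, 70]


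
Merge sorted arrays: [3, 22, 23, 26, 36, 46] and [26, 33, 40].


Take 3 from A
Take 22 from A
Take 23 from A
Take 26 from A
Take 26 from B
Take 33 from B
Take 36 from A
Take 40 from B

Merged: [3, 22, 23, 26, 26, 33, 36, 40, 46]


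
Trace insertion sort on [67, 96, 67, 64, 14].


Initial: [67, 96, 67, 64, 14]
Insert 96: [67, 96, 67, 64, 14]
Insert 67: [67, 67, 96, 64, 14]
Insert 64: [64, 67, 67, 96, 14]
Insert 14: [14, 64, 67, 67, 96]

Sorted: [14, 64, 67, 67, 96]


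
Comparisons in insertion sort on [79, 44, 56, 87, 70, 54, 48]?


Algorithm: insertion sort
Input: [79, 44, 56, 87, 70, 54, 48]
Sorted: [44, 48, 54, 56, 70, 79, 87]

18


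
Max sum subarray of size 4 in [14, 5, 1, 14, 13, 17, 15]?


[0:4]: 34
[1:5]: 33
[2:6]: 45
[3:7]: 59

Max: 59 at [3:7]


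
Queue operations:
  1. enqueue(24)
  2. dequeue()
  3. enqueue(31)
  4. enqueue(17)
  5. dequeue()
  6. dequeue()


enqueue(24) -> [24]
dequeue()->24, []
enqueue(31) -> [31]
enqueue(17) -> [31, 17]
dequeue()->31, [17]
dequeue()->17, []

Final queue: []


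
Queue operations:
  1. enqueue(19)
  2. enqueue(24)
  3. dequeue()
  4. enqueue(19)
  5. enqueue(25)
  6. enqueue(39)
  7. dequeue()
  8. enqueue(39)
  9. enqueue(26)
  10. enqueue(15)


enqueue(19) -> [19]
enqueue(24) -> [19, 24]
dequeue()->19, [24]
enqueue(19) -> [24, 19]
enqueue(25) -> [24, 19, 25]
enqueue(39) -> [24, 19, 25, 39]
dequeue()->24, [19, 25, 39]
enqueue(39) -> [19, 25, 39, 39]
enqueue(26) -> [19, 25, 39, 39, 26]
enqueue(15) -> [19, 25, 39, 39, 26, 15]

Final queue: [19, 25, 39, 39, 26, 15]


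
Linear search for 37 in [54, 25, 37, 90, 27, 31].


i=0: 54!=37
i=1: 25!=37
i=2: 37==37 found!

Found at 2, 3 comps


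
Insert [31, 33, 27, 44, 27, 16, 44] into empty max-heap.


Insert 31: [31]
Insert 33: [33, 31]
Insert 27: [33, 31, 27]
Insert 44: [44, 33, 27, 31]
Insert 27: [44, 33, 27, 31, 27]
Insert 16: [44, 33, 27, 31, 27, 16]
Insert 44: [44, 33, 44, 31, 27, 16, 27]

Final heap: [44, 33, 44, 31, 27, 16, 27]


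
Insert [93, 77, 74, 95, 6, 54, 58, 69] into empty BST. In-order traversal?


Insert 93: root
Insert 77: L from 93
Insert 74: L from 93 -> L from 77
Insert 95: R from 93
Insert 6: L from 93 -> L from 77 -> L from 74
Insert 54: L from 93 -> L from 77 -> L from 74 -> R from 6
Insert 58: L from 93 -> L from 77 -> L from 74 -> R from 6 -> R from 54
Insert 69: L from 93 -> L from 77 -> L from 74 -> R from 6 -> R from 54 -> R from 58

In-order: [6, 54, 58, 69, 74, 77, 93, 95]


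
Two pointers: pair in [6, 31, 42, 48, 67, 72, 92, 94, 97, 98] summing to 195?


lo=0(6)+hi=9(98)=104
lo=1(31)+hi=9(98)=129
lo=2(42)+hi=9(98)=140
lo=3(48)+hi=9(98)=146
lo=4(67)+hi=9(98)=165
lo=5(72)+hi=9(98)=170
lo=6(92)+hi=9(98)=190
lo=7(94)+hi=9(98)=192
lo=8(97)+hi=9(98)=195

Yes: 97+98=195


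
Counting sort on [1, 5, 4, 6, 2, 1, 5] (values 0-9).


Input: [1, 5, 4, 6, 2, 1, 5]
Counts: [0, 2, 1, 0, 1, 2, 1, 0, 0, 0]

Sorted: [1, 1, 2, 4, 5, 5, 6]


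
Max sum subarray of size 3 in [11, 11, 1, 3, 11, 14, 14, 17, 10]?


[0:3]: 23
[1:4]: 15
[2:5]: 15
[3:6]: 28
[4:7]: 39
[5:8]: 45
[6:9]: 41

Max: 45 at [5:8]


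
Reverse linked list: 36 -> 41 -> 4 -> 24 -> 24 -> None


Step 1: curr=36, set curr.next=prev(None) | reversed so far: 36
Step 2: curr=41, set curr.next=prev(36) | reversed so far: 41 -> 36
Step 3: curr=4, set curr.next=prev(41) | reversed so far: 4 -> 41 -> 36
Step 4: curr=24, set curr.next=prev(4) | reversed so far: 24 -> 4 -> 41 -> 36
Step 5: curr=24, set curr.next=prev(24) | reversed so far: 24 -> 24 -> 4 -> 41 -> 36

24 -> 24 -> 4 -> 41 -> 36 -> None


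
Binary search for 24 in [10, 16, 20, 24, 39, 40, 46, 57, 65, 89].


Step 1: lo=0, hi=9, mid=4, val=39
Step 2: lo=0, hi=3, mid=1, val=16
Step 3: lo=2, hi=3, mid=2, val=20
Step 4: lo=3, hi=3, mid=3, val=24

Found at index 3


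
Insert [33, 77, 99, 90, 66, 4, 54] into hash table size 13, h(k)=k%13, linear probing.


Insert 33: h=7 -> slot 7
Insert 77: h=12 -> slot 12
Insert 99: h=8 -> slot 8
Insert 90: h=12, 1 probes -> slot 0
Insert 66: h=1 -> slot 1
Insert 4: h=4 -> slot 4
Insert 54: h=2 -> slot 2

Table: [90, 66, 54, None, 4, None, None, 33, 99, None, None, None, 77]


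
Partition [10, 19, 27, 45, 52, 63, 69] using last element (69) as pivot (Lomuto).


Pivot: 69
  10 <= 69: advance i (no swap)
  19 <= 69: advance i (no swap)
  27 <= 69: advance i (no swap)
  45 <= 69: advance i (no swap)
  52 <= 69: advance i (no swap)
  63 <= 69: advance i (no swap)
Place pivot at 6: [10, 19, 27, 45, 52, 63, 69]

Partitioned: [10, 19, 27, 45, 52, 63, 69]


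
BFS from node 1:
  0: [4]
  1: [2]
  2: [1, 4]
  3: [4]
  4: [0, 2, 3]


Visit 1, enqueue [2]
Visit 2, enqueue [4]
Visit 4, enqueue [0, 3]
Visit 0, enqueue []
Visit 3, enqueue []

BFS order: [1, 2, 4, 0, 3]


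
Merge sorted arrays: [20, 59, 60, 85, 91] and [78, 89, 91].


Take 20 from A
Take 59 from A
Take 60 from A
Take 78 from B
Take 85 from A
Take 89 from B
Take 91 from A

Merged: [20, 59, 60, 78, 85, 89, 91, 91]


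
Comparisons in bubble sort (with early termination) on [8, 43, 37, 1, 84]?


Algorithm: bubble sort (with early termination)
Input: [8, 43, 37, 1, 84]
Sorted: [1, 8, 37, 43, 84]

10


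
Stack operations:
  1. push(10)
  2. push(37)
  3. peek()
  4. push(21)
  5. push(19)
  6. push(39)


push(10) -> [10]
push(37) -> [10, 37]
peek()->37
push(21) -> [10, 37, 21]
push(19) -> [10, 37, 21, 19]
push(39) -> [10, 37, 21, 19, 39]

Final stack: [10, 37, 21, 19, 39]


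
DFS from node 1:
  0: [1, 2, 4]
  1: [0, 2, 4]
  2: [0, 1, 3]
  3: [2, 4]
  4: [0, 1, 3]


Visit 1, push [4, 2, 0]
Visit 0, push [4, 2]
Visit 2, push [3]
Visit 3, push [4]
Visit 4, push []

DFS order: [1, 0, 2, 3, 4]


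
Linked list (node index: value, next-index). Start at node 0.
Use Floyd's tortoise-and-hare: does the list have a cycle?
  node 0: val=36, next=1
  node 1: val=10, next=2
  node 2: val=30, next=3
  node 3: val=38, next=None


Floyd's tortoise (slow, +1) and hare (fast, +2):
  init: slow=0, fast=0
  step 1: slow=1, fast=2
  step 2: fast 2->3->None, no cycle

Cycle: no


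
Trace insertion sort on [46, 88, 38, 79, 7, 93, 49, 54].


Initial: [46, 88, 38, 79, 7, 93, 49, 54]
Insert 88: [46, 88, 38, 79, 7, 93, 49, 54]
Insert 38: [38, 46, 88, 79, 7, 93, 49, 54]
Insert 79: [38, 46, 79, 88, 7, 93, 49, 54]
Insert 7: [7, 38, 46, 79, 88, 93, 49, 54]
Insert 93: [7, 38, 46, 79, 88, 93, 49, 54]
Insert 49: [7, 38, 46, 49, 79, 88, 93, 54]
Insert 54: [7, 38, 46, 49, 54, 79, 88, 93]

Sorted: [7, 38, 46, 49, 54, 79, 88, 93]


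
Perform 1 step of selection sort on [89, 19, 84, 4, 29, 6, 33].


Initial: [89, 19, 84, 4, 29, 6, 33]
Step 1: min=4 at 3
  Swap: [4, 19, 84, 89, 29, 6, 33]

After 1 step: [4, 19, 84, 89, 29, 6, 33]


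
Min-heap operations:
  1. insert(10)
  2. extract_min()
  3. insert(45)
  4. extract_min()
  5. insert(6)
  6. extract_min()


insert(10) -> [10]
extract_min()->10, []
insert(45) -> [45]
extract_min()->45, []
insert(6) -> [6]
extract_min()->6, []

Final heap: []


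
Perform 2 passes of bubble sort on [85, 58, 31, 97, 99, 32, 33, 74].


Initial: [85, 58, 31, 97, 99, 32, 33, 74]
Pass 1: [58, 31, 85, 97, 32, 33, 74, 99] (5 swaps)
Pass 2: [31, 58, 85, 32, 33, 74, 97, 99] (4 swaps)

After 2 passes: [31, 58, 85, 32, 33, 74, 97, 99]


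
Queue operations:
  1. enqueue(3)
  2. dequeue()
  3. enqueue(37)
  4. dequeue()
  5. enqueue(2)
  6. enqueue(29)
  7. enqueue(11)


enqueue(3) -> [3]
dequeue()->3, []
enqueue(37) -> [37]
dequeue()->37, []
enqueue(2) -> [2]
enqueue(29) -> [2, 29]
enqueue(11) -> [2, 29, 11]

Final queue: [2, 29, 11]


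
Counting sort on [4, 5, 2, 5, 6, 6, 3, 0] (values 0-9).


Input: [4, 5, 2, 5, 6, 6, 3, 0]
Counts: [1, 0, 1, 1, 1, 2, 2, 0, 0, 0]

Sorted: [0, 2, 3, 4, 5, 5, 6, 6]


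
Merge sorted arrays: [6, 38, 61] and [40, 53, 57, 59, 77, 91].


Take 6 from A
Take 38 from A
Take 40 from B
Take 53 from B
Take 57 from B
Take 59 from B
Take 61 from A

Merged: [6, 38, 40, 53, 57, 59, 61, 77, 91]


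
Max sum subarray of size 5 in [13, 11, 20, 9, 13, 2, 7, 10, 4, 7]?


[0:5]: 66
[1:6]: 55
[2:7]: 51
[3:8]: 41
[4:9]: 36
[5:10]: 30

Max: 66 at [0:5]


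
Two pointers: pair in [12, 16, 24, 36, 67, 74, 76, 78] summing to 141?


lo=0(12)+hi=7(78)=90
lo=1(16)+hi=7(78)=94
lo=2(24)+hi=7(78)=102
lo=3(36)+hi=7(78)=114
lo=4(67)+hi=7(78)=145
lo=4(67)+hi=6(76)=143
lo=4(67)+hi=5(74)=141

Yes: 67+74=141


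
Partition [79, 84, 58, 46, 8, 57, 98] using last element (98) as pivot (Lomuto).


Pivot: 98
  79 <= 98: advance i (no swap)
  84 <= 98: advance i (no swap)
  58 <= 98: advance i (no swap)
  46 <= 98: advance i (no swap)
  8 <= 98: advance i (no swap)
  57 <= 98: advance i (no swap)
Place pivot at 6: [79, 84, 58, 46, 8, 57, 98]

Partitioned: [79, 84, 58, 46, 8, 57, 98]


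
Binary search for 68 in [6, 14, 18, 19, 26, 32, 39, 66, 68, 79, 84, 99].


Step 1: lo=0, hi=11, mid=5, val=32
Step 2: lo=6, hi=11, mid=8, val=68

Found at index 8


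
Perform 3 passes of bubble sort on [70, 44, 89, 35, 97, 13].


Initial: [70, 44, 89, 35, 97, 13]
Pass 1: [44, 70, 35, 89, 13, 97] (3 swaps)
Pass 2: [44, 35, 70, 13, 89, 97] (2 swaps)
Pass 3: [35, 44, 13, 70, 89, 97] (2 swaps)

After 3 passes: [35, 44, 13, 70, 89, 97]


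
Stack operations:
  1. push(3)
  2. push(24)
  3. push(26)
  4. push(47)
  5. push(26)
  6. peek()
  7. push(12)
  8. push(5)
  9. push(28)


push(3) -> [3]
push(24) -> [3, 24]
push(26) -> [3, 24, 26]
push(47) -> [3, 24, 26, 47]
push(26) -> [3, 24, 26, 47, 26]
peek()->26
push(12) -> [3, 24, 26, 47, 26, 12]
push(5) -> [3, 24, 26, 47, 26, 12, 5]
push(28) -> [3, 24, 26, 47, 26, 12, 5, 28]

Final stack: [3, 24, 26, 47, 26, 12, 5, 28]


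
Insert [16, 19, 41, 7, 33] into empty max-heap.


Insert 16: [16]
Insert 19: [19, 16]
Insert 41: [41, 16, 19]
Insert 7: [41, 16, 19, 7]
Insert 33: [41, 33, 19, 7, 16]

Final heap: [41, 33, 19, 7, 16]


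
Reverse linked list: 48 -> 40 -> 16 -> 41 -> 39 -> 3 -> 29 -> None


Step 1: curr=48, set curr.next=prev(None) | reversed so far: 48
Step 2: curr=40, set curr.next=prev(48) | reversed so far: 40 -> 48
Step 3: curr=16, set curr.next=prev(40) | reversed so far: 16 -> 40 -> 48
Step 4: curr=41, set curr.next=prev(16) | reversed so far: 41 -> 16 -> 40 -> 48
Step 5: curr=39, set curr.next=prev(41) | reversed so far: 39 -> 41 -> 16 -> 40 -> 48
Step 6: curr=3, set curr.next=prev(39) | reversed so far: 3 -> 39 -> 41 -> 16 -> 40 -> 48
Step 7: curr=29, set curr.next=prev(3) | reversed so far: 29 -> 3 -> 39 -> 41 -> 16 -> 40 -> 48

29 -> 3 -> 39 -> 41 -> 16 -> 40 -> 48 -> None


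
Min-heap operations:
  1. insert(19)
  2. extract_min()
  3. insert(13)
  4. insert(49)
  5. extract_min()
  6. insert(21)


insert(19) -> [19]
extract_min()->19, []
insert(13) -> [13]
insert(49) -> [13, 49]
extract_min()->13, [49]
insert(21) -> [21, 49]

Final heap: [21, 49]


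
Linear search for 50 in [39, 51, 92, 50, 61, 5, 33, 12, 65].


i=0: 39!=50
i=1: 51!=50
i=2: 92!=50
i=3: 50==50 found!

Found at 3, 4 comps


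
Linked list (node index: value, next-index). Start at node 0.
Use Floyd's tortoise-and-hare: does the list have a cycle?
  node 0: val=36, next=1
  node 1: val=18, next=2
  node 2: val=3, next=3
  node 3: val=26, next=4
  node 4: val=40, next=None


Floyd's tortoise (slow, +1) and hare (fast, +2):
  init: slow=0, fast=0
  step 1: slow=1, fast=2
  step 2: slow=2, fast=4
  step 3: fast -> None, no cycle

Cycle: no


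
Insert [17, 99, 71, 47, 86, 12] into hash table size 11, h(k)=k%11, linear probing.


Insert 17: h=6 -> slot 6
Insert 99: h=0 -> slot 0
Insert 71: h=5 -> slot 5
Insert 47: h=3 -> slot 3
Insert 86: h=9 -> slot 9
Insert 12: h=1 -> slot 1

Table: [99, 12, None, 47, None, 71, 17, None, None, 86, None]


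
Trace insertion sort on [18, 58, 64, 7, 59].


Initial: [18, 58, 64, 7, 59]
Insert 58: [18, 58, 64, 7, 59]
Insert 64: [18, 58, 64, 7, 59]
Insert 7: [7, 18, 58, 64, 59]
Insert 59: [7, 18, 58, 59, 64]

Sorted: [7, 18, 58, 59, 64]


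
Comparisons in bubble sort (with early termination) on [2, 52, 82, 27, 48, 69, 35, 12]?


Algorithm: bubble sort (with early termination)
Input: [2, 52, 82, 27, 48, 69, 35, 12]
Sorted: [2, 12, 27, 35, 48, 52, 69, 82]

28


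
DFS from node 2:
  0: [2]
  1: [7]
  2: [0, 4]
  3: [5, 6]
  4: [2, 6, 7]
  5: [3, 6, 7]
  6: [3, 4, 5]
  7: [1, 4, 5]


Visit 2, push [4, 0]
Visit 0, push []
Visit 4, push [7, 6]
Visit 6, push [5, 3]
Visit 3, push [5]
Visit 5, push [7]
Visit 7, push [1]
Visit 1, push []

DFS order: [2, 0, 4, 6, 3, 5, 7, 1]


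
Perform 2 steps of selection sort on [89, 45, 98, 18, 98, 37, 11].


Initial: [89, 45, 98, 18, 98, 37, 11]
Step 1: min=11 at 6
  Swap: [11, 45, 98, 18, 98, 37, 89]
Step 2: min=18 at 3
  Swap: [11, 18, 98, 45, 98, 37, 89]

After 2 steps: [11, 18, 98, 45, 98, 37, 89]


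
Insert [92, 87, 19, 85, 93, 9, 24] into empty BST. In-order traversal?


Insert 92: root
Insert 87: L from 92
Insert 19: L from 92 -> L from 87
Insert 85: L from 92 -> L from 87 -> R from 19
Insert 93: R from 92
Insert 9: L from 92 -> L from 87 -> L from 19
Insert 24: L from 92 -> L from 87 -> R from 19 -> L from 85

In-order: [9, 19, 24, 85, 87, 92, 93]


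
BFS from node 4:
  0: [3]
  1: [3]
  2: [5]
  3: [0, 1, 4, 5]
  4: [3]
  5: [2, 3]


Visit 4, enqueue [3]
Visit 3, enqueue [0, 1, 5]
Visit 0, enqueue []
Visit 1, enqueue []
Visit 5, enqueue [2]
Visit 2, enqueue []

BFS order: [4, 3, 0, 1, 5, 2]


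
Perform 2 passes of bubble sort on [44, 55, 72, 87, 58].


Initial: [44, 55, 72, 87, 58]
Pass 1: [44, 55, 72, 58, 87] (1 swaps)
Pass 2: [44, 55, 58, 72, 87] (1 swaps)

After 2 passes: [44, 55, 58, 72, 87]


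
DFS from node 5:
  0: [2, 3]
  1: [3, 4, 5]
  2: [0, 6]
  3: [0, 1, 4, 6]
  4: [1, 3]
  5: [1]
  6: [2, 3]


Visit 5, push [1]
Visit 1, push [4, 3]
Visit 3, push [6, 4, 0]
Visit 0, push [2]
Visit 2, push [6]
Visit 6, push []
Visit 4, push []

DFS order: [5, 1, 3, 0, 2, 6, 4]


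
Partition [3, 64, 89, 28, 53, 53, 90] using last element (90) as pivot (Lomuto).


Pivot: 90
  3 <= 90: advance i (no swap)
  64 <= 90: advance i (no swap)
  89 <= 90: advance i (no swap)
  28 <= 90: advance i (no swap)
  53 <= 90: advance i (no swap)
  53 <= 90: advance i (no swap)
Place pivot at 6: [3, 64, 89, 28, 53, 53, 90]

Partitioned: [3, 64, 89, 28, 53, 53, 90]


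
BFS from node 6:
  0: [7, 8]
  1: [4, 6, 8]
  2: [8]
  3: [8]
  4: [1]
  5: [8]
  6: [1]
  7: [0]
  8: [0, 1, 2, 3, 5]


Visit 6, enqueue [1]
Visit 1, enqueue [4, 8]
Visit 4, enqueue []
Visit 8, enqueue [0, 2, 3, 5]
Visit 0, enqueue [7]
Visit 2, enqueue []
Visit 3, enqueue []
Visit 5, enqueue []
Visit 7, enqueue []

BFS order: [6, 1, 4, 8, 0, 2, 3, 5, 7]


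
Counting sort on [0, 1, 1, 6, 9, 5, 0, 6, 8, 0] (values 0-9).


Input: [0, 1, 1, 6, 9, 5, 0, 6, 8, 0]
Counts: [3, 2, 0, 0, 0, 1, 2, 0, 1, 1]

Sorted: [0, 0, 0, 1, 1, 5, 6, 6, 8, 9]


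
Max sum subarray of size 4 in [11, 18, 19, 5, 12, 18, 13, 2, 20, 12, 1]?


[0:4]: 53
[1:5]: 54
[2:6]: 54
[3:7]: 48
[4:8]: 45
[5:9]: 53
[6:10]: 47
[7:11]: 35

Max: 54 at [1:5]


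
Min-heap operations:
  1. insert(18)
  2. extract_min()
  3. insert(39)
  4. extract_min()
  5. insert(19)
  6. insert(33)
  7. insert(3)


insert(18) -> [18]
extract_min()->18, []
insert(39) -> [39]
extract_min()->39, []
insert(19) -> [19]
insert(33) -> [19, 33]
insert(3) -> [3, 33, 19]

Final heap: [3, 33, 19]


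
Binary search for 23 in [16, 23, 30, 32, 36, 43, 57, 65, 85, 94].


Step 1: lo=0, hi=9, mid=4, val=36
Step 2: lo=0, hi=3, mid=1, val=23

Found at index 1


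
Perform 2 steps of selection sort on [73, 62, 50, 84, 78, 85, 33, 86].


Initial: [73, 62, 50, 84, 78, 85, 33, 86]
Step 1: min=33 at 6
  Swap: [33, 62, 50, 84, 78, 85, 73, 86]
Step 2: min=50 at 2
  Swap: [33, 50, 62, 84, 78, 85, 73, 86]

After 2 steps: [33, 50, 62, 84, 78, 85, 73, 86]


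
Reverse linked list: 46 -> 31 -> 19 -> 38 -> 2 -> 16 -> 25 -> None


Step 1: curr=46, set curr.next=prev(None) | reversed so far: 46
Step 2: curr=31, set curr.next=prev(46) | reversed so far: 31 -> 46
Step 3: curr=19, set curr.next=prev(31) | reversed so far: 19 -> 31 -> 46
Step 4: curr=38, set curr.next=prev(19) | reversed so far: 38 -> 19 -> 31 -> 46
Step 5: curr=2, set curr.next=prev(38) | reversed so far: 2 -> 38 -> 19 -> 31 -> 46
Step 6: curr=16, set curr.next=prev(2) | reversed so far: 16 -> 2 -> 38 -> 19 -> 31 -> 46
Step 7: curr=25, set curr.next=prev(16) | reversed so far: 25 -> 16 -> 2 -> 38 -> 19 -> 31 -> 46

25 -> 16 -> 2 -> 38 -> 19 -> 31 -> 46 -> None


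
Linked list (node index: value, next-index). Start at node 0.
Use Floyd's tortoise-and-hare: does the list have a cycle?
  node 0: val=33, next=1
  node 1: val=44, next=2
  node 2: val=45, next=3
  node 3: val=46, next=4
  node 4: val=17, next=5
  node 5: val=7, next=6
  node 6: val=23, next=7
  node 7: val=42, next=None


Floyd's tortoise (slow, +1) and hare (fast, +2):
  init: slow=0, fast=0
  step 1: slow=1, fast=2
  step 2: slow=2, fast=4
  step 3: slow=3, fast=6
  step 4: fast 6->7->None, no cycle

Cycle: no


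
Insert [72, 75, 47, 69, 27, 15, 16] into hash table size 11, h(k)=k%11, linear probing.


Insert 72: h=6 -> slot 6
Insert 75: h=9 -> slot 9
Insert 47: h=3 -> slot 3
Insert 69: h=3, 1 probes -> slot 4
Insert 27: h=5 -> slot 5
Insert 15: h=4, 3 probes -> slot 7
Insert 16: h=5, 3 probes -> slot 8

Table: [None, None, None, 47, 69, 27, 72, 15, 16, 75, None]


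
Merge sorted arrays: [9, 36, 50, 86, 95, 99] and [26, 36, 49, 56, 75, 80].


Take 9 from A
Take 26 from B
Take 36 from A
Take 36 from B
Take 49 from B
Take 50 from A
Take 56 from B
Take 75 from B
Take 80 from B

Merged: [9, 26, 36, 36, 49, 50, 56, 75, 80, 86, 95, 99]


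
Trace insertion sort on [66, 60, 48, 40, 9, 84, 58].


Initial: [66, 60, 48, 40, 9, 84, 58]
Insert 60: [60, 66, 48, 40, 9, 84, 58]
Insert 48: [48, 60, 66, 40, 9, 84, 58]
Insert 40: [40, 48, 60, 66, 9, 84, 58]
Insert 9: [9, 40, 48, 60, 66, 84, 58]
Insert 84: [9, 40, 48, 60, 66, 84, 58]
Insert 58: [9, 40, 48, 58, 60, 66, 84]

Sorted: [9, 40, 48, 58, 60, 66, 84]


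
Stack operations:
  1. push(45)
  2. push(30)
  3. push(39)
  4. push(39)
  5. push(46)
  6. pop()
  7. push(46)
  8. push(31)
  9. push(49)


push(45) -> [45]
push(30) -> [45, 30]
push(39) -> [45, 30, 39]
push(39) -> [45, 30, 39, 39]
push(46) -> [45, 30, 39, 39, 46]
pop()->46, [45, 30, 39, 39]
push(46) -> [45, 30, 39, 39, 46]
push(31) -> [45, 30, 39, 39, 46, 31]
push(49) -> [45, 30, 39, 39, 46, 31, 49]

Final stack: [45, 30, 39, 39, 46, 31, 49]


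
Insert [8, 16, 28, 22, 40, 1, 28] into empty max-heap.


Insert 8: [8]
Insert 16: [16, 8]
Insert 28: [28, 8, 16]
Insert 22: [28, 22, 16, 8]
Insert 40: [40, 28, 16, 8, 22]
Insert 1: [40, 28, 16, 8, 22, 1]
Insert 28: [40, 28, 28, 8, 22, 1, 16]

Final heap: [40, 28, 28, 8, 22, 1, 16]


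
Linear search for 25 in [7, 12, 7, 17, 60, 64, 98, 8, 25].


i=0: 7!=25
i=1: 12!=25
i=2: 7!=25
i=3: 17!=25
i=4: 60!=25
i=5: 64!=25
i=6: 98!=25
i=7: 8!=25
i=8: 25==25 found!

Found at 8, 9 comps


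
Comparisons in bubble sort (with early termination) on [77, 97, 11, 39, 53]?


Algorithm: bubble sort (with early termination)
Input: [77, 97, 11, 39, 53]
Sorted: [11, 39, 53, 77, 97]

9


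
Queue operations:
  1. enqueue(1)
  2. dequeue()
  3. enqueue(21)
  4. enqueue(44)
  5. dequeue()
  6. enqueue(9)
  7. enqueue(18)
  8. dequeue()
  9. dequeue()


enqueue(1) -> [1]
dequeue()->1, []
enqueue(21) -> [21]
enqueue(44) -> [21, 44]
dequeue()->21, [44]
enqueue(9) -> [44, 9]
enqueue(18) -> [44, 9, 18]
dequeue()->44, [9, 18]
dequeue()->9, [18]

Final queue: [18]


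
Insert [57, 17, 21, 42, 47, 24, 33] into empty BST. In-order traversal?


Insert 57: root
Insert 17: L from 57
Insert 21: L from 57 -> R from 17
Insert 42: L from 57 -> R from 17 -> R from 21
Insert 47: L from 57 -> R from 17 -> R from 21 -> R from 42
Insert 24: L from 57 -> R from 17 -> R from 21 -> L from 42
Insert 33: L from 57 -> R from 17 -> R from 21 -> L from 42 -> R from 24

In-order: [17, 21, 24, 33, 42, 47, 57]


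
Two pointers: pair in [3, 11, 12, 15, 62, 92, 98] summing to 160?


lo=0(3)+hi=6(98)=101
lo=1(11)+hi=6(98)=109
lo=2(12)+hi=6(98)=110
lo=3(15)+hi=6(98)=113
lo=4(62)+hi=6(98)=160

Yes: 62+98=160


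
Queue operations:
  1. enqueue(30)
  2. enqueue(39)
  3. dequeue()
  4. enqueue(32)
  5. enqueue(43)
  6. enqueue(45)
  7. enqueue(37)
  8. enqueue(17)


enqueue(30) -> [30]
enqueue(39) -> [30, 39]
dequeue()->30, [39]
enqueue(32) -> [39, 32]
enqueue(43) -> [39, 32, 43]
enqueue(45) -> [39, 32, 43, 45]
enqueue(37) -> [39, 32, 43, 45, 37]
enqueue(17) -> [39, 32, 43, 45, 37, 17]

Final queue: [39, 32, 43, 45, 37, 17]
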